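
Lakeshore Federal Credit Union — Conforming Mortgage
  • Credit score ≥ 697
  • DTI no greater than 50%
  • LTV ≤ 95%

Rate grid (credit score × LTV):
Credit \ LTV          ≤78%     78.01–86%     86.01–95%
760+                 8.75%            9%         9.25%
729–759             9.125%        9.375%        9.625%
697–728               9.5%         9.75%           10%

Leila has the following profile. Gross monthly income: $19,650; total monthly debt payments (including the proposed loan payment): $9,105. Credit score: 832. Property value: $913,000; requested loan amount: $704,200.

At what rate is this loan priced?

8.75%

Credit score 832 ≥ 697; DTI = 9,105/19,650 = 46.3% ≤ 50%
Loan-to-value = 704,200/913,000 = 77.1% — pass (95% max)
Score 832 is in the 760+ band; LTV 77.1% is in the ≤78% band → 8.75%.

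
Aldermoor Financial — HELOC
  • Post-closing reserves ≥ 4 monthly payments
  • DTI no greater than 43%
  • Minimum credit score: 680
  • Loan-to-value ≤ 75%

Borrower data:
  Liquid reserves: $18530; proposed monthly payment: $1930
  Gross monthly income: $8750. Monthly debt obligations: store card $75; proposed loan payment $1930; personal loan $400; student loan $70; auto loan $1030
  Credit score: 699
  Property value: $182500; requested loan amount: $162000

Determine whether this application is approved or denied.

Denied

Liquid reserves cover 18,530/1,930 = 9.6 months — ≥ 4 required
Total monthly debts = (75 + 1,930 + 400 + 70 + 1,030) = 3,505. DTI: 3,505 ÷ 8,750 = 40.1%, within the 43% cap
Credit score 699 ≥ 680 (meets)
LTV = 162,000/182,500 = 88.8% > 75%
Fails on LTV.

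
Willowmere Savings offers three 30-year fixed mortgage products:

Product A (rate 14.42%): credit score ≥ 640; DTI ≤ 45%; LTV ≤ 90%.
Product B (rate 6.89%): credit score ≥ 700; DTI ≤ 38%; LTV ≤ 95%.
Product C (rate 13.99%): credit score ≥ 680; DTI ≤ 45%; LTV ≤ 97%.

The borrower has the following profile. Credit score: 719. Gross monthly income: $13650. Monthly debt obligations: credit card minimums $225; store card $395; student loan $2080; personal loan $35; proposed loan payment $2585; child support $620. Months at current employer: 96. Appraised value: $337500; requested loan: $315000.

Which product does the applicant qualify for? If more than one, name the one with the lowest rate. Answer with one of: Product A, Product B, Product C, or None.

Total debts = (225 + 395 + 2,080 + 35 + 2,585 + 620) = 5,940; DTI = 5,940/13,650 = 43.5%.
LTV = 315,000/337,500 = 93.3%.
Product A: score 719 ≥ 640; DTI 43.5% ≤ 45%; LTV 93.3% > 90% → does not qualify.
Product B: score 719 ≥ 700; DTI 43.5% > 38%; LTV 93.3% ≤ 95% → does not qualify.
Product C: score 719 ≥ 680; DTI 43.5% ≤ 45%; LTV 93.3% ≤ 97% → qualifies.

Product C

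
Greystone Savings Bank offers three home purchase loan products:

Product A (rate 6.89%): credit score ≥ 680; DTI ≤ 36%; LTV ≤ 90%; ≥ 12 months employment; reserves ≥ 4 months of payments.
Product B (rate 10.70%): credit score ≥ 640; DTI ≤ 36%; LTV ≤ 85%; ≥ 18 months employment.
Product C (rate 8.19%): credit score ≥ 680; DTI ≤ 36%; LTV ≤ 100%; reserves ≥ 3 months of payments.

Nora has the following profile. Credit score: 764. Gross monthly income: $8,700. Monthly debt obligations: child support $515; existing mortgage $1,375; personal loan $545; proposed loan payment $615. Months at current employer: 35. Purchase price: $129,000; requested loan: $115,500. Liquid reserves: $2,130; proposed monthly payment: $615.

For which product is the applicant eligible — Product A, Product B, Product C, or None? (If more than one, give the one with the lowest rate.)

Product C

Total debts = (515 + 1,375 + 545 + 615) = 3,050; DTI = 3,050/8,700 = 35.1%.
LTV = 115,500/129,000 = 89.5%.
Reserves = 2,130/615 = 3.5 months.
Product A: score 764 ≥ 680; DTI 35.1% ≤ 36%; LTV 89.5% ≤ 90%; employment 35 ≥ 12 mo; reserves 3.5 < 4 mo → does not qualify.
Product B: score 764 ≥ 640; DTI 35.1% ≤ 36%; LTV 89.5% > 85%; employment 35 ≥ 18 mo → does not qualify.
Product C: score 764 ≥ 680; DTI 35.1% ≤ 36%; LTV 89.5% ≤ 100%; reserves 3.5 ≥ 3 mo → qualifies.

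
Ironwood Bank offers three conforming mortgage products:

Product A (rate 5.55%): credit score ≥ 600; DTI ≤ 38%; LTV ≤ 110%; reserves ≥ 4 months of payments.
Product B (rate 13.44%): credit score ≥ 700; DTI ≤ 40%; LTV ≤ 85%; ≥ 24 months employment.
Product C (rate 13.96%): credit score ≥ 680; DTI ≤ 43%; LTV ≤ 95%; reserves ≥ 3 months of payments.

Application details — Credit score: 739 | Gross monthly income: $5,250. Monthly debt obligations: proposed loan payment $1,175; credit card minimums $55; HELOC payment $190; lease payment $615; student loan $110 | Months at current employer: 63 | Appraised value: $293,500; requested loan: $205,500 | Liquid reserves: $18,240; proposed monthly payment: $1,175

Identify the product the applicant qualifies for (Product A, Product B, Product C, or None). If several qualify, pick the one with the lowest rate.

Product C

Total debts = (1,175 + 55 + 190 + 615 + 110) = 2,145; DTI = 2,145/5,250 = 40.9%.
LTV = 205,500/293,500 = 70%.
Reserves = 18,240/1,175 = 15.5 months.
Product A: score 739 ≥ 600; DTI 40.9% > 38%; LTV 70% ≤ 110%; reserves 15.5 ≥ 4 mo → does not qualify.
Product B: score 739 ≥ 700; DTI 40.9% > 40%; LTV 70% ≤ 85%; employment 63 ≥ 24 mo → does not qualify.
Product C: score 739 ≥ 680; DTI 40.9% ≤ 43%; LTV 70% ≤ 95%; reserves 15.5 ≥ 3 mo → qualifies.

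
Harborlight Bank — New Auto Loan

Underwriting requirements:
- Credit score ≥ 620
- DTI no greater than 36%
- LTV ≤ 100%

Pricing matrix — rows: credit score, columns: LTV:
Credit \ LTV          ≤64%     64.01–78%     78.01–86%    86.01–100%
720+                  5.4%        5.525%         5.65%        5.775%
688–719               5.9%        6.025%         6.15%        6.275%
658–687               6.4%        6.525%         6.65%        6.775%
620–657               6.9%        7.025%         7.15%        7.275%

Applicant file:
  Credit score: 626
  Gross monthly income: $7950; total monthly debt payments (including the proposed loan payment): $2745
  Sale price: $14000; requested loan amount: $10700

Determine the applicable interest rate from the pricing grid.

Credit score 626 ≥ 620; DTI = 2,745/7,950 = 34.5% ≤ 36%
LTV: 10,700 ÷ 14,000 = 76.4%, within 100% cap
Score 626 is in the 620–657 band; LTV 76.4% is in the 64.01–78% band → 7.025%.

7.025%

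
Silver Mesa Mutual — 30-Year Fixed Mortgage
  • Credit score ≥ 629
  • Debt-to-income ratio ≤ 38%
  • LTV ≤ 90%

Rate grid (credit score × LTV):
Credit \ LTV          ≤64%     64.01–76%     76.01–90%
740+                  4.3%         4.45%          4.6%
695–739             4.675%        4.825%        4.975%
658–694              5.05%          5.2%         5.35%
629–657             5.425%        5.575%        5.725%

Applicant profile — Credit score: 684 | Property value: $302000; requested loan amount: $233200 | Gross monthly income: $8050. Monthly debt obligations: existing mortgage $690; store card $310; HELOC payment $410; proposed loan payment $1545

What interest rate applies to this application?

5.35%

Credit score 684 ≥ 629; Total monthly debts = (690 + 310 + 410 + 1,545) = 2,955. Debt-to-income = 2,955/8,050 = 36.7% — meets 38% limit
LTV = 233,200/302,000 = 77.2% ≤ 90%
Score 684 is in the 658–694 band; LTV 77.2% is in the 76.01–90% band → 5.35%.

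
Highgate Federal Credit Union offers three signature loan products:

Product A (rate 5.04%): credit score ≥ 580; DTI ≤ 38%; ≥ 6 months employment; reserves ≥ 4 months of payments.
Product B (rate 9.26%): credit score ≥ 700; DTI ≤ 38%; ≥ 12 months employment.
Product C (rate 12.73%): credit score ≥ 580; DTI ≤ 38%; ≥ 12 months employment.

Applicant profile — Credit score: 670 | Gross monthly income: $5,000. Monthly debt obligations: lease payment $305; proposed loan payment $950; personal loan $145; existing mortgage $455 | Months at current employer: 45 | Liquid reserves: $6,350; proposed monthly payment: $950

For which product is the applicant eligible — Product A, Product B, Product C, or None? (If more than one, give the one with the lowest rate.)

Total debts = (305 + 950 + 145 + 455) = 1,855; DTI = 1,855/5,000 = 37.1%.
Reserves = 6,350/950 = 6.7 months.
Product A: score 670 ≥ 580; DTI 37.1% ≤ 38%; employment 45 ≥ 6 mo; reserves 6.7 ≥ 4 mo → qualifies.
Product B: score 670 < 700; DTI 37.1% ≤ 38%; employment 45 ≥ 12 mo → does not qualify.
Product C: score 670 ≥ 580; DTI 37.1% ≤ 38%; employment 45 ≥ 12 mo → qualifies.
Qualifying: Product A, Product C. Lowest rate is 5.04% → Product A.

Product A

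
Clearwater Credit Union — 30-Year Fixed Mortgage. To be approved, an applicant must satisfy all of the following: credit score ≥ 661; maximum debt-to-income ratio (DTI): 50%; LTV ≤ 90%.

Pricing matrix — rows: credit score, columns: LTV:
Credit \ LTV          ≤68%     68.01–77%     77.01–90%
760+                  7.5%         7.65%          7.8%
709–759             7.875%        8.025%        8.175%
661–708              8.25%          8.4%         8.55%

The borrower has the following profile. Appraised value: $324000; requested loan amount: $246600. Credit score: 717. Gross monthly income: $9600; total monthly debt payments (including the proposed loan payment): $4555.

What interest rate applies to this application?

8.025%

Credit score 717 ≥ 661; Debt-to-income = 4,555/9,600 = 47.4% — meets 50% limit
LTV: 246,600 ÷ 324,000 = 76.1%, within 90% cap
Credit 717 → row 709–759; LTV 76.1% → column 68.01–77%. Grid cell → 8.025%.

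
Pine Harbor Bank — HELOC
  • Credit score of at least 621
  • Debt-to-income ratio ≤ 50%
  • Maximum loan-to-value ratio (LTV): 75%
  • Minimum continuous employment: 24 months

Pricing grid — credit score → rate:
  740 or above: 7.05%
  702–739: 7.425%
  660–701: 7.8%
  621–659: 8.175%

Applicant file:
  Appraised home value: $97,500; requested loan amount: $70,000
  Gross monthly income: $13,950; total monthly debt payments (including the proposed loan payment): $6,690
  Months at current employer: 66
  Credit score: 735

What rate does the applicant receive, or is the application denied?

Approved at 7.425%

Credit score 735 ≥ 621 (meets minimum)
Debt-to-income = 6,690/13,950 = 48% — meets 50% limit
Employment 66 ≥ 24 months
LTV = 70,000/97,500 = 71.8% ≤ 75%
All requirements met. Score 735 falls in the 702–739 tier → 7.425%.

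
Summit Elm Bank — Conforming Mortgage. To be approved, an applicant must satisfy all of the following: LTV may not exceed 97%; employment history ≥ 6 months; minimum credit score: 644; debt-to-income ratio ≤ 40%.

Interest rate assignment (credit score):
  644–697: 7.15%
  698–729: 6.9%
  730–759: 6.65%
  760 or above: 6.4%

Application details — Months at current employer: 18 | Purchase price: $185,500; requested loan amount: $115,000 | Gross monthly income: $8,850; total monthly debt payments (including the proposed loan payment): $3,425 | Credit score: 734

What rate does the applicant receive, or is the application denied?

Approved at 6.65%

Credit score 734 ≥ 644 (meets minimum)
Employment 18 ≥ 6 months
DTI = 3,425/8,850 = 38.7% ≤ 40%
LTV: 115,000 ÷ 185,500 = 62%, within 97% cap
All requirements met. Score 734 falls in the 730–759 tier → 6.65%.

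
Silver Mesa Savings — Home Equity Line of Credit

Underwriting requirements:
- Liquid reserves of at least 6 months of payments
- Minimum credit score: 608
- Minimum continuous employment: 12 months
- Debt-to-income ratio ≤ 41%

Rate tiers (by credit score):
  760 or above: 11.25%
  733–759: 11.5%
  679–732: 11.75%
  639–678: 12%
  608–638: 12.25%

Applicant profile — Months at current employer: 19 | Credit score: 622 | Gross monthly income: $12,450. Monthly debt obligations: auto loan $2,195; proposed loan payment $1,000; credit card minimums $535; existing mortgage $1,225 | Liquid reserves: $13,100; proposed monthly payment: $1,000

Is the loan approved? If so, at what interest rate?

Approved at 12.25%

Credit score 622 ≥ 608 (meets minimum)
Total monthly debts = (2,195 + 1,000 + 535 + 1,225) = 4,955. DTI = 4,955/12,450 = 39.8% ≤ 41%
Employment 19 ≥ 12 months
Reserves: 13,100 ÷ 1,000 = 13.1 months (meets 6-month minimum)
All requirements met. Score 622 falls in the 608–638 tier → 12.25%.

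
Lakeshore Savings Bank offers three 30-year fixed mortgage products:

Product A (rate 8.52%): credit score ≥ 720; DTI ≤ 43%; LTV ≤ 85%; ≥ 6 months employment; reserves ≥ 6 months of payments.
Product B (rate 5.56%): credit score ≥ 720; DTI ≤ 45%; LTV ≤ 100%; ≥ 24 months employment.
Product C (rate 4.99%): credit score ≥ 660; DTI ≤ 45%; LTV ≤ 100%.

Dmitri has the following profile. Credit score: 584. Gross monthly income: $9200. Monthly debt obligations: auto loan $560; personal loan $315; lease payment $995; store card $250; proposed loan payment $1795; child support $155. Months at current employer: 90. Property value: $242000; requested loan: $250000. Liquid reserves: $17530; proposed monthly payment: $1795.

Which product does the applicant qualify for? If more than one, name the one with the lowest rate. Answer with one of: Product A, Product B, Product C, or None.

Total debts = (560 + 315 + 995 + 250 + 1,795 + 155) = 4,070; DTI = 4,070/9,200 = 44.2%.
LTV = 250,000/242,000 = 103.3%.
Reserves = 17,530/1,795 = 9.8 months.
Product A: score 584 < 720; DTI 44.2% > 43%; LTV 103.3% > 85%; employment 90 ≥ 6 mo; reserves 9.8 ≥ 6 mo → does not qualify.
Product B: score 584 < 720; DTI 44.2% ≤ 45%; LTV 103.3% > 100%; employment 90 ≥ 24 mo → does not qualify.
Product C: score 584 < 660; DTI 44.2% ≤ 45%; LTV 103.3% > 100% → does not qualify.

None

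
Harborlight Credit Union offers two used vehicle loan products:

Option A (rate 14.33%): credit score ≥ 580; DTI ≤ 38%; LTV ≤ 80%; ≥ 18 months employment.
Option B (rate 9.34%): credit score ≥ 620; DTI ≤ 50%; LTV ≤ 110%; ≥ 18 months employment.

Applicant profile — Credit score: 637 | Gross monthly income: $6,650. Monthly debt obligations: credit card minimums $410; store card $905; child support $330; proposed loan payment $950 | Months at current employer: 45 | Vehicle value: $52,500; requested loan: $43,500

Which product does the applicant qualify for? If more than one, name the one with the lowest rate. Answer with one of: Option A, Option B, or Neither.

Total debts = (410 + 905 + 330 + 950) = 2,595; DTI = 2,595/6,650 = 39%.
LTV = 43,500/52,500 = 82.9%.
Option A: score 637 ≥ 580; DTI 39% > 38%; LTV 82.9% > 80%; employment 45 ≥ 18 mo → does not qualify.
Option B: score 637 ≥ 620; DTI 39% ≤ 50%; LTV 82.9% ≤ 110%; employment 45 ≥ 18 mo → qualifies.

Option B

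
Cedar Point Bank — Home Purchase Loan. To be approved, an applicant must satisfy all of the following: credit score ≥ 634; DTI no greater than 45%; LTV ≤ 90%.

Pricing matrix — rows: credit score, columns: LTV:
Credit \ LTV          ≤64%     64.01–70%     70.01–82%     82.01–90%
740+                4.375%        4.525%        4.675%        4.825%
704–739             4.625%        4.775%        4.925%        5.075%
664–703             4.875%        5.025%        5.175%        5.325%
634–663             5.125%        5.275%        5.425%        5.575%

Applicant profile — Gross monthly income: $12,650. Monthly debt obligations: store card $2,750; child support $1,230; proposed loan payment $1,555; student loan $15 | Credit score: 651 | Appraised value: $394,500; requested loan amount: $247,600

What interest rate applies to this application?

5.125%

Credit score 651 ≥ 634; Total monthly debts = (2,750 + 1,230 + 1,555 + 15) = 5,550. Debt-to-income = 5,550/12,650 = 43.9% — meets 45% limit
Loan-to-value = 247,600/394,500 = 62.8% — pass (90% max)
Credit 651 → row 634–663; LTV 62.8% → column ≤64%. Grid cell → 5.125%.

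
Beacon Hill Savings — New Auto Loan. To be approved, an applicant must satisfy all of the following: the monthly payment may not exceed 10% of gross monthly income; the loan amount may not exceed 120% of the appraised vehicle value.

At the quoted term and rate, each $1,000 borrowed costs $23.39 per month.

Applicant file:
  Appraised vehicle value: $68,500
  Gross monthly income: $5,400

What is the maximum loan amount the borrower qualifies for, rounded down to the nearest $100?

Payment cap: 10% × $5,400 = $540/month.
At $23.39 per $1,000, that supports 540/23.39 × 1,000 ≈ $23,086 → $23,000.
LTV cap: 120% × $68,500 = $82,200 → $82,200.
Binding constraint: payment-to-income.

$23,000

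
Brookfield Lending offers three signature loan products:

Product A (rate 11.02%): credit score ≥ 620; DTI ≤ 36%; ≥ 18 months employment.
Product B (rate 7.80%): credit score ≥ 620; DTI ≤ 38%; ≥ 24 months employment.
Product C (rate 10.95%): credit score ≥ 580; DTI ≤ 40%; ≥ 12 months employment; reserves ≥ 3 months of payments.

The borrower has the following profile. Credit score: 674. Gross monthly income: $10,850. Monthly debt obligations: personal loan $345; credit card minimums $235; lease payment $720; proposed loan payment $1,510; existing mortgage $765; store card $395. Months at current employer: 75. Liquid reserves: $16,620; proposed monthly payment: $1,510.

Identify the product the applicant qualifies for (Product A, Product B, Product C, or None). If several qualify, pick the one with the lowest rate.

Product B

Total debts = (345 + 235 + 720 + 1,510 + 765 + 395) = 3,970; DTI = 3,970/10,850 = 36.6%.
Reserves = 16,620/1,510 = 11.0 months.
Product A: score 674 ≥ 620; DTI 36.6% > 36%; employment 75 ≥ 18 mo → does not qualify.
Product B: score 674 ≥ 620; DTI 36.6% ≤ 38%; employment 75 ≥ 24 mo → qualifies.
Product C: score 674 ≥ 580; DTI 36.6% ≤ 40%; employment 75 ≥ 12 mo; reserves 11.0 ≥ 3 mo → qualifies.
Qualifying: Product B, Product C. Lowest rate is 7.80% → Product B.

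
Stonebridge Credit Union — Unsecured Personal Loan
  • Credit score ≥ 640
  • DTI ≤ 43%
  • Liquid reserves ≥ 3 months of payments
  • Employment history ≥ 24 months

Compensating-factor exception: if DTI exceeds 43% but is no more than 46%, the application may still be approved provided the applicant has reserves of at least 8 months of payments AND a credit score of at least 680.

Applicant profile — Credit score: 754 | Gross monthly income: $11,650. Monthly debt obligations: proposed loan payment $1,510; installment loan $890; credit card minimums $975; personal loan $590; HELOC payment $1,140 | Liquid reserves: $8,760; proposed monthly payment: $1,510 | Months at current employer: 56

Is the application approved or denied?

Denied

Credit score 754 ≥ 640 (meets base)
Total debts = (1,510 + 890 + 975 + 590 + 1,140) = 5,105. DTI: 5,105 ÷ 11,650 = 43.8%, over the 43% base limit.
Liquid reserves cover 8,760/1,510 = 5.8 months — ≥ 3 required
Employment 56 ≥ 24 months
43.8% falls in the override range (43%–46%), so the compensating-factor test applies.
Reserves 5.8 < 8 months; credit score 754 ≥ 680.
Override conditions not both satisfied; exception does not apply.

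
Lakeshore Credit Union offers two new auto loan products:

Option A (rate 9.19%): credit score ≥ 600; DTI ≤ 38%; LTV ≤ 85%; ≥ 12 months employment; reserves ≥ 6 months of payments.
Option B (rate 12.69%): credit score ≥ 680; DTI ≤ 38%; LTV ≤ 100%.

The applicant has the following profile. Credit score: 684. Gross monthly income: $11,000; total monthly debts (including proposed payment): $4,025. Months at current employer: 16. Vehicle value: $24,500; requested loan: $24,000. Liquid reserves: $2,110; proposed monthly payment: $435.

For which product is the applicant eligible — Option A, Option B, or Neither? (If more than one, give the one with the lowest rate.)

Option B

DTI = 4,025/11,000 = 36.6%.
LTV = 24,000/24,500 = 98%.
Reserves = 2,110/435 = 4.9 months.
Option A: score 684 ≥ 600; DTI 36.6% ≤ 38%; LTV 98% > 85%; employment 16 ≥ 12 mo; reserves 4.9 < 6 mo → does not qualify.
Option B: score 684 ≥ 680; DTI 36.6% ≤ 38%; LTV 98% ≤ 100% → qualifies.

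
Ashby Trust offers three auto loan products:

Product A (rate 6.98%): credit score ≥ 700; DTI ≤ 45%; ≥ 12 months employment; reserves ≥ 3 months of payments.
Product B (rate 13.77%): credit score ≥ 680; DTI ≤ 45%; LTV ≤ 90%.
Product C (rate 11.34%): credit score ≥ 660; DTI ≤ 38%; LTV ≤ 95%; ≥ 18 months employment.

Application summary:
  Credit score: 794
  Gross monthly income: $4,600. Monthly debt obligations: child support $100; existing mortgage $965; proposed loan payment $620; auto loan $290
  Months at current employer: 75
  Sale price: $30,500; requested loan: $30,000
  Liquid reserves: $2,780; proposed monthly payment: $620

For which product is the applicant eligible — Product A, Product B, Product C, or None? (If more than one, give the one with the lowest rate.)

Product A

Total debts = (100 + 965 + 620 + 290) = 1,975; DTI = 1,975/4,600 = 42.9%.
LTV = 30,000/30,500 = 98.4%.
Reserves = 2,780/620 = 4.5 months.
Product A: score 794 ≥ 700; DTI 42.9% ≤ 45%; employment 75 ≥ 12 mo; reserves 4.5 ≥ 3 mo → qualifies.
Product B: score 794 ≥ 680; DTI 42.9% ≤ 45%; LTV 98.4% > 90% → does not qualify.
Product C: score 794 ≥ 660; DTI 42.9% > 38%; LTV 98.4% > 95%; employment 75 ≥ 18 mo → does not qualify.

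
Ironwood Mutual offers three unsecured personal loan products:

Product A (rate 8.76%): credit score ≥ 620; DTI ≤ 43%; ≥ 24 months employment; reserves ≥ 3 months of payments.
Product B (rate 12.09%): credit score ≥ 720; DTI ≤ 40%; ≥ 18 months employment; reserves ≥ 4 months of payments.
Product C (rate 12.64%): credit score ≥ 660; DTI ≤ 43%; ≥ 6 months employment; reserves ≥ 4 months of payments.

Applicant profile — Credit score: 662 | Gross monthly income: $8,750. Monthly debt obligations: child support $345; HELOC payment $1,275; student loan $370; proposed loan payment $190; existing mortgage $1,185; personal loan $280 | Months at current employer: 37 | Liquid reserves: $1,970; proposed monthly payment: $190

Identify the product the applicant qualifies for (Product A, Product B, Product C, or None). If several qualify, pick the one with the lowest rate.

Total debts = (345 + 1,275 + 370 + 190 + 1,185 + 280) = 3,645; DTI = 3,645/8,750 = 41.7%.
Reserves = 1,970/190 = 10.4 months.
Product A: score 662 ≥ 620; DTI 41.7% ≤ 43%; employment 37 ≥ 24 mo; reserves 10.4 ≥ 3 mo → qualifies.
Product B: score 662 < 720; DTI 41.7% > 40%; employment 37 ≥ 18 mo; reserves 10.4 ≥ 4 mo → does not qualify.
Product C: score 662 ≥ 660; DTI 41.7% ≤ 43%; employment 37 ≥ 6 mo; reserves 10.4 ≥ 4 mo → qualifies.
Qualifying: Product A, Product C. Lowest rate is 8.76% → Product A.

Product A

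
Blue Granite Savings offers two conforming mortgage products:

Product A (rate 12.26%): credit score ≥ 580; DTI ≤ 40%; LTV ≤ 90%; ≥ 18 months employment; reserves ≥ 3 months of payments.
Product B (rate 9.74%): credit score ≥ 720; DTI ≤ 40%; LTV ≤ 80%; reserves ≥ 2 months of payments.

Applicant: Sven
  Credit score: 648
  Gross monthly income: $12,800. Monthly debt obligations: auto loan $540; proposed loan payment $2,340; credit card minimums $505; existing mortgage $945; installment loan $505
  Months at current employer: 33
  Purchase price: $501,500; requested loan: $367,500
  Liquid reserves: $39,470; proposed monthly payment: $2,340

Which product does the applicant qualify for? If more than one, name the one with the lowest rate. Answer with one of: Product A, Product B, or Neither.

Total debts = (540 + 2,340 + 505 + 945 + 505) = 4,835; DTI = 4,835/12,800 = 37.8%.
LTV = 367,500/501,500 = 73.3%.
Reserves = 39,470/2,340 = 16.9 months.
Product A: score 648 ≥ 580; DTI 37.8% ≤ 40%; LTV 73.3% ≤ 90%; employment 33 ≥ 18 mo; reserves 16.9 ≥ 3 mo → qualifies.
Product B: score 648 < 720; DTI 37.8% ≤ 40%; LTV 73.3% ≤ 80%; reserves 16.9 ≥ 2 mo → does not qualify.

Product A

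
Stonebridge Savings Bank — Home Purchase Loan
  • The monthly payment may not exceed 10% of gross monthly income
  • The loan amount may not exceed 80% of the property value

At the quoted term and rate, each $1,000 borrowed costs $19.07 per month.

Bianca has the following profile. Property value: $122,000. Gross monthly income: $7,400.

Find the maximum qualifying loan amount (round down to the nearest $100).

$38,800

Payment cap: 10% × $7,400 = $740/month.
At $19.07 per $1,000, that supports 740/19.07 × 1,000 ≈ $38,804 → $38,800.
LTV cap: 80% × $122,000 = $97,600 → $97,600.
Binding constraint: payment-to-income.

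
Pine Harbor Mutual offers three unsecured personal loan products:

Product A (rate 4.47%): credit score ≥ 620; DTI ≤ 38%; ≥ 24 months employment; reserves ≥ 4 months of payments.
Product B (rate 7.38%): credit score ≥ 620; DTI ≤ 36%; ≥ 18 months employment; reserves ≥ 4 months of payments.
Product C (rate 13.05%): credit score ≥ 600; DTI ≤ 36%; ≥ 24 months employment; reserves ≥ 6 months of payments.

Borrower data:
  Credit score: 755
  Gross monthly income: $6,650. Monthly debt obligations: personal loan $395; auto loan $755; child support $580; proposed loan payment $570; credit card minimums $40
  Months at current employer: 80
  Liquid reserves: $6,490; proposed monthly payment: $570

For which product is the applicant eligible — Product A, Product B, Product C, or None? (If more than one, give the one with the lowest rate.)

Total debts = (395 + 755 + 580 + 570 + 40) = 2,340; DTI = 2,340/6,650 = 35.2%.
Reserves = 6,490/570 = 11.4 months.
Product A: score 755 ≥ 620; DTI 35.2% ≤ 38%; employment 80 ≥ 24 mo; reserves 11.4 ≥ 4 mo → qualifies.
Product B: score 755 ≥ 620; DTI 35.2% ≤ 36%; employment 80 ≥ 18 mo; reserves 11.4 ≥ 4 mo → qualifies.
Product C: score 755 ≥ 600; DTI 35.2% ≤ 36%; employment 80 ≥ 24 mo; reserves 11.4 ≥ 6 mo → qualifies.
Qualifying: Product A, Product B, Product C. Lowest rate is 4.47% → Product A.

Product A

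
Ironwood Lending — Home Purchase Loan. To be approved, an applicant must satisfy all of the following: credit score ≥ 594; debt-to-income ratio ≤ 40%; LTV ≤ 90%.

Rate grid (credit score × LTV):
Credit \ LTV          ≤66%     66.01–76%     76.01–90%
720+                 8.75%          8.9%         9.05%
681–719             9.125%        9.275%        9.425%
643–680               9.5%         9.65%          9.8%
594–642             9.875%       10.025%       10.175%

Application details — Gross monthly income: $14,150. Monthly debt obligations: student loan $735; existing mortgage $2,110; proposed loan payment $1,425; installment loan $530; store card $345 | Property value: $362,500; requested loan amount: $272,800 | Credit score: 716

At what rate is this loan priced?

Credit score 716 ≥ 594; Total monthly debts = (735 + 2,110 + 1,425 + 530 + 345) = 5,145. DTI = 5,145/14,150 = 36.4% ≤ 40%
LTV: 272,800 ÷ 362,500 = 75.3%, within 90% cap
Score 716 is in the 681–719 band; LTV 75.3% is in the 66.01–76% band → 9.275%.

9.275%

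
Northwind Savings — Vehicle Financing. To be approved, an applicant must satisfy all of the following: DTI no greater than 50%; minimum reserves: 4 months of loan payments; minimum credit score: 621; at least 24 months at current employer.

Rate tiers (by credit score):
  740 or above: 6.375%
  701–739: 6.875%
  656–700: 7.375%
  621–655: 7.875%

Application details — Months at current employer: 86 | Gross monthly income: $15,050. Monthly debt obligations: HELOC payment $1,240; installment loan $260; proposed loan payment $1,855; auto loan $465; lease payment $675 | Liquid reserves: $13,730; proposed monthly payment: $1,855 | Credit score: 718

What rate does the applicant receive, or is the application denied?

Approved at 6.875%

Credit score 718 ≥ 621 (meets minimum)
Liquid reserves cover 13,730/1,855 = 7.4 months — ≥ 4 required
Total monthly debts = (1,240 + 260 + 1,855 + 465 + 675) = 4,495. DTI: 4,495 ÷ 15,050 = 29.9%, within the 50% cap
Employment 86 ≥ 24 months
All requirements met. Score 718 falls in the 701–739 tier → 6.875%.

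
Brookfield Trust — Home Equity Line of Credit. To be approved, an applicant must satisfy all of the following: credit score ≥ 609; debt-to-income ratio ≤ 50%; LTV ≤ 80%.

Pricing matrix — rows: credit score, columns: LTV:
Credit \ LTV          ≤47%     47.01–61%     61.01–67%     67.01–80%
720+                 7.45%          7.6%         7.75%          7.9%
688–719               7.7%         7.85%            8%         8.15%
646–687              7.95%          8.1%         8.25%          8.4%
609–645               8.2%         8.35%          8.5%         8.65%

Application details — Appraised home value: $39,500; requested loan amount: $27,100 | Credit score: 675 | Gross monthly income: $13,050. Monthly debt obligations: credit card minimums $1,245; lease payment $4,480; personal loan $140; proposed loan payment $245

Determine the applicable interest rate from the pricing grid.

8.4%

Credit score 675 ≥ 609; Total monthly debts = (1,245 + 4,480 + 140 + 245) = 6,110. DTI: 6,110 ÷ 13,050 = 46.8%, within the 50% cap
LTV: 27,100 ÷ 39,500 = 68.6%, within 80% cap
Credit 675 → row 646–687; LTV 68.6% → column 67.01–80%. Grid cell → 8.4%.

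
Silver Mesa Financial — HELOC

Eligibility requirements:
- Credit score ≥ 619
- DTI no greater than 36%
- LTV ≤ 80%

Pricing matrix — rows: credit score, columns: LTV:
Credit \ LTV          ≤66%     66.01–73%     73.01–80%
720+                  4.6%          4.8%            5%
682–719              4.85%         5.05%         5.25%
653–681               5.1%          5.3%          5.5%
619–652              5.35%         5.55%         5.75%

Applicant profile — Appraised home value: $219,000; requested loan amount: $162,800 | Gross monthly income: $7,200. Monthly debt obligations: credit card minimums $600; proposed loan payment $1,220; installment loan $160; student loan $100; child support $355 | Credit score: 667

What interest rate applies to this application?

5.5%

Credit score 667 ≥ 619; Total monthly debts = (600 + 1,220 + 160 + 100 + 355) = 2,435. Debt-to-income = 2,435/7,200 = 33.8% — meets 36% limit
Loan-to-value = 162,800/219,000 = 74.3% — pass (80% max)
Row: 667 falls in 653–681. Column: 74.3% falls in 73.01–80%. Rate = 5.5%.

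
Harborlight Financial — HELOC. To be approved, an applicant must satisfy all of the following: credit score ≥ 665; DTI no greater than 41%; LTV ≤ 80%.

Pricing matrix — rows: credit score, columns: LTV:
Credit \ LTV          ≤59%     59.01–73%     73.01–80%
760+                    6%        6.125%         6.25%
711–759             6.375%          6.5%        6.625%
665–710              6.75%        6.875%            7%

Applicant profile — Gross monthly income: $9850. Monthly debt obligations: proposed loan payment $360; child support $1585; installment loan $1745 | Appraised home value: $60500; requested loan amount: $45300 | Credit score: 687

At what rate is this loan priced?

7%

Credit score 687 ≥ 665; Total monthly debts = (360 + 1,585 + 1,745) = 3,690. DTI: 3,690 ÷ 9,850 = 37.5%, within the 41% cap
LTV = 45,300/60,500 = 74.9% ≤ 80%
Score 687 is in the 665–710 band; LTV 74.9% is in the 73.01–80% band → 7%.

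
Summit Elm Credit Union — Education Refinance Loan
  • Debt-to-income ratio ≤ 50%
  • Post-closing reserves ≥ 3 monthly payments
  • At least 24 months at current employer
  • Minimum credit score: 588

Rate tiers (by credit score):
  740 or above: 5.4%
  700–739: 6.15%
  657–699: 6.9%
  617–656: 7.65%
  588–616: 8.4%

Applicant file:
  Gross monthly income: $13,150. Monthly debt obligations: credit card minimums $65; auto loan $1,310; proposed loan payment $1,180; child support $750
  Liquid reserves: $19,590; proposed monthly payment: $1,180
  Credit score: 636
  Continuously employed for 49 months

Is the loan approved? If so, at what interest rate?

Approved at 7.65%

Credit score 636 ≥ 588 (meets minimum)
Liquid reserves cover 19,590/1,180 = 16.6 months — ≥ 3 required
Total monthly debts = (65 + 1,310 + 1,180 + 750) = 3,305. DTI = 3,305/13,150 = 25.1% ≤ 50%
Employment 49 ≥ 24 months
All requirements met. Score 636 falls in the 617–656 tier → 7.65%.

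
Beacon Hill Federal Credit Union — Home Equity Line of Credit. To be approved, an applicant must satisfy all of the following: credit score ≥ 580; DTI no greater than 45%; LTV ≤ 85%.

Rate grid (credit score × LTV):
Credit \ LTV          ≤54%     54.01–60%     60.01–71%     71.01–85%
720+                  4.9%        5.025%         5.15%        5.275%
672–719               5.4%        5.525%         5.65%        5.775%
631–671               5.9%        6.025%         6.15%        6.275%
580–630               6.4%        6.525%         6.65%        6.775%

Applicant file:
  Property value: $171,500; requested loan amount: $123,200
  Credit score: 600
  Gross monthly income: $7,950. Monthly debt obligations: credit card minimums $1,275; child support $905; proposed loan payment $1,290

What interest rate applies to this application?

6.775%

Credit score 600 ≥ 580; Total monthly debts = (1,275 + 905 + 1,290) = 3,470. DTI: 3,470 ÷ 7,950 = 43.6%, within the 45% cap
LTV = 123,200/171,500 = 71.8% ≤ 85%
Row: 600 falls in 580–630. Column: 71.8% falls in 71.01–85%. Rate = 6.775%.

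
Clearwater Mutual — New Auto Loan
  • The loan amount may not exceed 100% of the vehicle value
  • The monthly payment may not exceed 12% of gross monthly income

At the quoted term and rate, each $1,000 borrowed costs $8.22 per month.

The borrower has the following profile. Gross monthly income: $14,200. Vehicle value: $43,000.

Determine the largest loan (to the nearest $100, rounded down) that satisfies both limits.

$43,000

Payment cap: 12% × $14,200 = $1,704/month.
At $8.22 per $1,000, that supports 1,704/8.22 × 1,000 ≈ $207,299 → $207,200.
LTV cap: 100% × $43,000 = $43,000 → $43,000.
Binding constraint: loan-to-value.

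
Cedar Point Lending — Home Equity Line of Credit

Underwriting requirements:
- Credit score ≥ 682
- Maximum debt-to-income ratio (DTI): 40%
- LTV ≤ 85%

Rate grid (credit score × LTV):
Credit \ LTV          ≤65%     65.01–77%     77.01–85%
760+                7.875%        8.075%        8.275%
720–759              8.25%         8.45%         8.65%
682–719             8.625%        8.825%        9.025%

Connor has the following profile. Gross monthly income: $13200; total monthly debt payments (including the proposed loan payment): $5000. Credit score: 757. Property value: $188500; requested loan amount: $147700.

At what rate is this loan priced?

8.65%

Credit score 757 ≥ 682; DTI: 5,000 ÷ 13,200 = 37.9%, within the 40% cap
LTV = 147,700/188,500 = 78.4% ≤ 85%
Score 757 is in the 720–759 band; LTV 78.4% is in the 77.01–85% band → 8.65%.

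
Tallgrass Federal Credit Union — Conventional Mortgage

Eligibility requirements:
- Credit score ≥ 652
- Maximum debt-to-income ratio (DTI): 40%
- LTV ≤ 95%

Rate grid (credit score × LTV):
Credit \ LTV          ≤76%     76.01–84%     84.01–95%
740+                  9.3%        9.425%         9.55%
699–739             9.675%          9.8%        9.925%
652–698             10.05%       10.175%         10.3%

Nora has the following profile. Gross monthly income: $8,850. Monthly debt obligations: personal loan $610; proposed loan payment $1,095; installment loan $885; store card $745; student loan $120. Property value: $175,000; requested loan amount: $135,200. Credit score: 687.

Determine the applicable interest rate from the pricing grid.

Credit score 687 ≥ 652; Total monthly debts = (610 + 1,095 + 885 + 745 + 120) = 3,455. Debt-to-income = 3,455/8,850 = 39% — meets 40% limit
LTV = 135,200/175,000 = 77.3% ≤ 95%
Row: 687 falls in 652–698. Column: 77.3% falls in 76.01–84%. Rate = 10.175%.

10.175%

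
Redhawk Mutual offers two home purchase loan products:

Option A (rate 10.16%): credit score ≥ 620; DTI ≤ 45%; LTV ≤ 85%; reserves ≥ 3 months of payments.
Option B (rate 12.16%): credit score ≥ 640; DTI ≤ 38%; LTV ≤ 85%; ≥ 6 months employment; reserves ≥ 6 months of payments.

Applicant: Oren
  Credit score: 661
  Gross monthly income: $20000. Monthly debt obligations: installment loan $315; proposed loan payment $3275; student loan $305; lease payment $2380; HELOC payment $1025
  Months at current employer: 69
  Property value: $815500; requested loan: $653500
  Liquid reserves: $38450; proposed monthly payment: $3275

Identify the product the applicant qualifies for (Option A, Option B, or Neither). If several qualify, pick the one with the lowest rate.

Option A

Total debts = (315 + 3,275 + 305 + 2,380 + 1,025) = 7,300; DTI = 7,300/20,000 = 36.5%.
LTV = 653,500/815,500 = 80.1%.
Reserves = 38,450/3,275 = 11.7 months.
Option A: score 661 ≥ 620; DTI 36.5% ≤ 45%; LTV 80.1% ≤ 85%; reserves 11.7 ≥ 3 mo → qualifies.
Option B: score 661 ≥ 640; DTI 36.5% ≤ 38%; LTV 80.1% ≤ 85%; employment 69 ≥ 6 mo; reserves 11.7 ≥ 6 mo → qualifies.
Qualifying: Option A, Option B. Lowest rate is 10.16% → Option A.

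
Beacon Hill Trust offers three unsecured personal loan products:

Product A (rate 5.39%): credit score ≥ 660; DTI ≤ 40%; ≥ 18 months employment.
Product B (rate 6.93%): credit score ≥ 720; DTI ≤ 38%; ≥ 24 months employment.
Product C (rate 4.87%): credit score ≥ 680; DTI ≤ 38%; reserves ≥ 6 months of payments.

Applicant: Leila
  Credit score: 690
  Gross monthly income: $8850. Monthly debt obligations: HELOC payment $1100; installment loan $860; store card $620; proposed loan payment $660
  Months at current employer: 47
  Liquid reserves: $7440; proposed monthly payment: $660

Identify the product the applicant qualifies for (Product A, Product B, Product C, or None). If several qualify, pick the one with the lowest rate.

Total debts = (1,100 + 860 + 620 + 660) = 3,240; DTI = 3,240/8,850 = 36.6%.
Reserves = 7,440/660 = 11.3 months.
Product A: score 690 ≥ 660; DTI 36.6% ≤ 40%; employment 47 ≥ 18 mo → qualifies.
Product B: score 690 < 720; DTI 36.6% ≤ 38%; employment 47 ≥ 24 mo → does not qualify.
Product C: score 690 ≥ 680; DTI 36.6% ≤ 38%; reserves 11.3 ≥ 6 mo → qualifies.
Qualifying: Product A, Product C. Lowest rate is 4.87% → Product C.

Product C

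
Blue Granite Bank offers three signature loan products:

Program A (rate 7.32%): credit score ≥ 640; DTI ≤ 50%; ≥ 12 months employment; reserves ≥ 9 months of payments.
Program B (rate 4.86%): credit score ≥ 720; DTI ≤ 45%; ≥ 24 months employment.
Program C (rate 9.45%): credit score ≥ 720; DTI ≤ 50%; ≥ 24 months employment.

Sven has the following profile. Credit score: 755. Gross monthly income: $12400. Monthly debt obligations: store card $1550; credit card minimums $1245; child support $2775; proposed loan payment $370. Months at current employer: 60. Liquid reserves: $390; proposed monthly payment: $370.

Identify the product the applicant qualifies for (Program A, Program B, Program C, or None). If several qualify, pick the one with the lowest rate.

Total debts = (1,550 + 1,245 + 2,775 + 370) = 5,940; DTI = 5,940/12,400 = 47.9%.
Reserves = 390/370 = 1.1 months.
Program A: score 755 ≥ 640; DTI 47.9% ≤ 50%; employment 60 ≥ 12 mo; reserves 1.1 < 9 mo → does not qualify.
Program B: score 755 ≥ 720; DTI 47.9% > 45%; employment 60 ≥ 24 mo → does not qualify.
Program C: score 755 ≥ 720; DTI 47.9% ≤ 50%; employment 60 ≥ 24 mo → qualifies.

Program C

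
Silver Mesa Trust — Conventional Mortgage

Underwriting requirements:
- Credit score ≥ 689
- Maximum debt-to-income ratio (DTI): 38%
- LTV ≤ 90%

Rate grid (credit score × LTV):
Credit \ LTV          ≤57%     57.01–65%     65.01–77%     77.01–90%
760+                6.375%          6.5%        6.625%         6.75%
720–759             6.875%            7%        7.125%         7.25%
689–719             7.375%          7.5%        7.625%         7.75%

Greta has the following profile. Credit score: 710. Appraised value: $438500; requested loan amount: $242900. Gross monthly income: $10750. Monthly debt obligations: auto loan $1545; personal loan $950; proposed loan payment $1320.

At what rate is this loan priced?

7.375%

Credit score 710 ≥ 689; Total monthly debts = (1,545 + 950 + 1,320) = 3,815. Debt-to-income = 3,815/10,750 = 35.5% — meets 38% limit
LTV = 242,900/438,500 = 55.4% ≤ 90%
Row: 710 falls in 689–719. Column: 55.4% falls in ≤57%. Rate = 7.375%.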